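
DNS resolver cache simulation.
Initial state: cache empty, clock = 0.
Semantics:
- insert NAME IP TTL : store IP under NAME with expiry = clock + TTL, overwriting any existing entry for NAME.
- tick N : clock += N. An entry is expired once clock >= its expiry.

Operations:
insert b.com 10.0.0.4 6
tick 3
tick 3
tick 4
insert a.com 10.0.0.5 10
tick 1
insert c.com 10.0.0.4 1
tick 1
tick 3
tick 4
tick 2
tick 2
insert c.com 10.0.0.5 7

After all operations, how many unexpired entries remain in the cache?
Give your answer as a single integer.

Op 1: insert b.com -> 10.0.0.4 (expiry=0+6=6). clock=0
Op 2: tick 3 -> clock=3.
Op 3: tick 3 -> clock=6. purged={b.com}
Op 4: tick 4 -> clock=10.
Op 5: insert a.com -> 10.0.0.5 (expiry=10+10=20). clock=10
Op 6: tick 1 -> clock=11.
Op 7: insert c.com -> 10.0.0.4 (expiry=11+1=12). clock=11
Op 8: tick 1 -> clock=12. purged={c.com}
Op 9: tick 3 -> clock=15.
Op 10: tick 4 -> clock=19.
Op 11: tick 2 -> clock=21. purged={a.com}
Op 12: tick 2 -> clock=23.
Op 13: insert c.com -> 10.0.0.5 (expiry=23+7=30). clock=23
Final cache (unexpired): {c.com} -> size=1

Answer: 1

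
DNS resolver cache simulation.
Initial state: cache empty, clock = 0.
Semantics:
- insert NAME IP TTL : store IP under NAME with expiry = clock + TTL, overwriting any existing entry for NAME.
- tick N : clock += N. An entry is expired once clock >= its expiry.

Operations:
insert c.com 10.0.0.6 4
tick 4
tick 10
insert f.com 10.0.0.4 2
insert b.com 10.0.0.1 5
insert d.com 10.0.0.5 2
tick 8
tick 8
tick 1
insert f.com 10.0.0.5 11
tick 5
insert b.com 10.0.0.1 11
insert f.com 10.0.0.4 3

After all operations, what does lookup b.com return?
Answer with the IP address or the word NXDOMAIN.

Op 1: insert c.com -> 10.0.0.6 (expiry=0+4=4). clock=0
Op 2: tick 4 -> clock=4. purged={c.com}
Op 3: tick 10 -> clock=14.
Op 4: insert f.com -> 10.0.0.4 (expiry=14+2=16). clock=14
Op 5: insert b.com -> 10.0.0.1 (expiry=14+5=19). clock=14
Op 6: insert d.com -> 10.0.0.5 (expiry=14+2=16). clock=14
Op 7: tick 8 -> clock=22. purged={b.com,d.com,f.com}
Op 8: tick 8 -> clock=30.
Op 9: tick 1 -> clock=31.
Op 10: insert f.com -> 10.0.0.5 (expiry=31+11=42). clock=31
Op 11: tick 5 -> clock=36.
Op 12: insert b.com -> 10.0.0.1 (expiry=36+11=47). clock=36
Op 13: insert f.com -> 10.0.0.4 (expiry=36+3=39). clock=36
lookup b.com: present, ip=10.0.0.1 expiry=47 > clock=36

Answer: 10.0.0.1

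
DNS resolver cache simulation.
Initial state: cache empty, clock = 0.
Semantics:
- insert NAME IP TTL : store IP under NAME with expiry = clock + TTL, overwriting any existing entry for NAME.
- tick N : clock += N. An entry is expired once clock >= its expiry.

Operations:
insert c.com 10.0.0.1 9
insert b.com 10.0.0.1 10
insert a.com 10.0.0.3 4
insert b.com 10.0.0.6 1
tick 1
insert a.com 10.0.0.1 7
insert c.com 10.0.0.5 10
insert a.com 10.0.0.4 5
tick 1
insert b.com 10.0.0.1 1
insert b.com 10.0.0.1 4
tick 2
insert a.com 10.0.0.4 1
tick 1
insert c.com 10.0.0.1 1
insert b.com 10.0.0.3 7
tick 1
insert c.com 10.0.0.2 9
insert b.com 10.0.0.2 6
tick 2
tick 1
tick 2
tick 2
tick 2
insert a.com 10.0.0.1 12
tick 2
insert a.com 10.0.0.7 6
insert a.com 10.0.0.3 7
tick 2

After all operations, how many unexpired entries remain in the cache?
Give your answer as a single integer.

Answer: 1

Derivation:
Op 1: insert c.com -> 10.0.0.1 (expiry=0+9=9). clock=0
Op 2: insert b.com -> 10.0.0.1 (expiry=0+10=10). clock=0
Op 3: insert a.com -> 10.0.0.3 (expiry=0+4=4). clock=0
Op 4: insert b.com -> 10.0.0.6 (expiry=0+1=1). clock=0
Op 5: tick 1 -> clock=1. purged={b.com}
Op 6: insert a.com -> 10.0.0.1 (expiry=1+7=8). clock=1
Op 7: insert c.com -> 10.0.0.5 (expiry=1+10=11). clock=1
Op 8: insert a.com -> 10.0.0.4 (expiry=1+5=6). clock=1
Op 9: tick 1 -> clock=2.
Op 10: insert b.com -> 10.0.0.1 (expiry=2+1=3). clock=2
Op 11: insert b.com -> 10.0.0.1 (expiry=2+4=6). clock=2
Op 12: tick 2 -> clock=4.
Op 13: insert a.com -> 10.0.0.4 (expiry=4+1=5). clock=4
Op 14: tick 1 -> clock=5. purged={a.com}
Op 15: insert c.com -> 10.0.0.1 (expiry=5+1=6). clock=5
Op 16: insert b.com -> 10.0.0.3 (expiry=5+7=12). clock=5
Op 17: tick 1 -> clock=6. purged={c.com}
Op 18: insert c.com -> 10.0.0.2 (expiry=6+9=15). clock=6
Op 19: insert b.com -> 10.0.0.2 (expiry=6+6=12). clock=6
Op 20: tick 2 -> clock=8.
Op 21: tick 1 -> clock=9.
Op 22: tick 2 -> clock=11.
Op 23: tick 2 -> clock=13. purged={b.com}
Op 24: tick 2 -> clock=15. purged={c.com}
Op 25: insert a.com -> 10.0.0.1 (expiry=15+12=27). clock=15
Op 26: tick 2 -> clock=17.
Op 27: insert a.com -> 10.0.0.7 (expiry=17+6=23). clock=17
Op 28: insert a.com -> 10.0.0.3 (expiry=17+7=24). clock=17
Op 29: tick 2 -> clock=19.
Final cache (unexpired): {a.com} -> size=1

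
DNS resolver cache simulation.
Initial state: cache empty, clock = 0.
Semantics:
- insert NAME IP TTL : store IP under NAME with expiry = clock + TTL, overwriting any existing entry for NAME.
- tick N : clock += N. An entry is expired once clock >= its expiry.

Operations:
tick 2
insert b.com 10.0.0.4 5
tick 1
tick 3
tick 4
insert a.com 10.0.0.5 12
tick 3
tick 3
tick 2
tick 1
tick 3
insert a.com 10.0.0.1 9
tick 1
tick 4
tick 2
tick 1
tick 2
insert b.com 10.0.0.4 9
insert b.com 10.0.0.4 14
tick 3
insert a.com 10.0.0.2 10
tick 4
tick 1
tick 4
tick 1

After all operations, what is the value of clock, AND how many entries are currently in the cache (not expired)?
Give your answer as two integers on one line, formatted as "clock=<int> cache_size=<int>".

Answer: clock=45 cache_size=1

Derivation:
Op 1: tick 2 -> clock=2.
Op 2: insert b.com -> 10.0.0.4 (expiry=2+5=7). clock=2
Op 3: tick 1 -> clock=3.
Op 4: tick 3 -> clock=6.
Op 5: tick 4 -> clock=10. purged={b.com}
Op 6: insert a.com -> 10.0.0.5 (expiry=10+12=22). clock=10
Op 7: tick 3 -> clock=13.
Op 8: tick 3 -> clock=16.
Op 9: tick 2 -> clock=18.
Op 10: tick 1 -> clock=19.
Op 11: tick 3 -> clock=22. purged={a.com}
Op 12: insert a.com -> 10.0.0.1 (expiry=22+9=31). clock=22
Op 13: tick 1 -> clock=23.
Op 14: tick 4 -> clock=27.
Op 15: tick 2 -> clock=29.
Op 16: tick 1 -> clock=30.
Op 17: tick 2 -> clock=32. purged={a.com}
Op 18: insert b.com -> 10.0.0.4 (expiry=32+9=41). clock=32
Op 19: insert b.com -> 10.0.0.4 (expiry=32+14=46). clock=32
Op 20: tick 3 -> clock=35.
Op 21: insert a.com -> 10.0.0.2 (expiry=35+10=45). clock=35
Op 22: tick 4 -> clock=39.
Op 23: tick 1 -> clock=40.
Op 24: tick 4 -> clock=44.
Op 25: tick 1 -> clock=45. purged={a.com}
Final clock = 45
Final cache (unexpired): {b.com} -> size=1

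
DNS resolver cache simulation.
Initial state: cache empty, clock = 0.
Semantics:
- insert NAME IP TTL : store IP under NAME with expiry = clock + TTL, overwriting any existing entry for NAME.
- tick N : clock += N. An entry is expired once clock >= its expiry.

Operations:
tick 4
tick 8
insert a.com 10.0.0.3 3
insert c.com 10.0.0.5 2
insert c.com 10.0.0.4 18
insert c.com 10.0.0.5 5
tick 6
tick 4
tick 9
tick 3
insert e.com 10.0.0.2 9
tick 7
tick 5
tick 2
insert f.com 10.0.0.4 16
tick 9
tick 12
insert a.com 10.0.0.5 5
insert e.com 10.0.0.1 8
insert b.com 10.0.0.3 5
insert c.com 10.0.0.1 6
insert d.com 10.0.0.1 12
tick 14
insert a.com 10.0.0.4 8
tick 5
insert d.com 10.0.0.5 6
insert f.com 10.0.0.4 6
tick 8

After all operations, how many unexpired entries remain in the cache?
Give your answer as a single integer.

Answer: 0

Derivation:
Op 1: tick 4 -> clock=4.
Op 2: tick 8 -> clock=12.
Op 3: insert a.com -> 10.0.0.3 (expiry=12+3=15). clock=12
Op 4: insert c.com -> 10.0.0.5 (expiry=12+2=14). clock=12
Op 5: insert c.com -> 10.0.0.4 (expiry=12+18=30). clock=12
Op 6: insert c.com -> 10.0.0.5 (expiry=12+5=17). clock=12
Op 7: tick 6 -> clock=18. purged={a.com,c.com}
Op 8: tick 4 -> clock=22.
Op 9: tick 9 -> clock=31.
Op 10: tick 3 -> clock=34.
Op 11: insert e.com -> 10.0.0.2 (expiry=34+9=43). clock=34
Op 12: tick 7 -> clock=41.
Op 13: tick 5 -> clock=46. purged={e.com}
Op 14: tick 2 -> clock=48.
Op 15: insert f.com -> 10.0.0.4 (expiry=48+16=64). clock=48
Op 16: tick 9 -> clock=57.
Op 17: tick 12 -> clock=69. purged={f.com}
Op 18: insert a.com -> 10.0.0.5 (expiry=69+5=74). clock=69
Op 19: insert e.com -> 10.0.0.1 (expiry=69+8=77). clock=69
Op 20: insert b.com -> 10.0.0.3 (expiry=69+5=74). clock=69
Op 21: insert c.com -> 10.0.0.1 (expiry=69+6=75). clock=69
Op 22: insert d.com -> 10.0.0.1 (expiry=69+12=81). clock=69
Op 23: tick 14 -> clock=83. purged={a.com,b.com,c.com,d.com,e.com}
Op 24: insert a.com -> 10.0.0.4 (expiry=83+8=91). clock=83
Op 25: tick 5 -> clock=88.
Op 26: insert d.com -> 10.0.0.5 (expiry=88+6=94). clock=88
Op 27: insert f.com -> 10.0.0.4 (expiry=88+6=94). clock=88
Op 28: tick 8 -> clock=96. purged={a.com,d.com,f.com}
Final cache (unexpired): {} -> size=0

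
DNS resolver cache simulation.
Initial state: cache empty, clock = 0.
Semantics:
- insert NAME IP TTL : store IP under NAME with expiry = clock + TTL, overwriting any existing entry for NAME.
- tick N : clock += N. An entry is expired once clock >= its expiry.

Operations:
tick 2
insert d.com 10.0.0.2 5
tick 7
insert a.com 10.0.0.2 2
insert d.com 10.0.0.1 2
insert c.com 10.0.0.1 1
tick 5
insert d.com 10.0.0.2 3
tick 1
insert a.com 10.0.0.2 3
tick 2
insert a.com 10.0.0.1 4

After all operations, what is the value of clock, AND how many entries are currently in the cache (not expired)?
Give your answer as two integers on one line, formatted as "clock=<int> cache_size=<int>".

Op 1: tick 2 -> clock=2.
Op 2: insert d.com -> 10.0.0.2 (expiry=2+5=7). clock=2
Op 3: tick 7 -> clock=9. purged={d.com}
Op 4: insert a.com -> 10.0.0.2 (expiry=9+2=11). clock=9
Op 5: insert d.com -> 10.0.0.1 (expiry=9+2=11). clock=9
Op 6: insert c.com -> 10.0.0.1 (expiry=9+1=10). clock=9
Op 7: tick 5 -> clock=14. purged={a.com,c.com,d.com}
Op 8: insert d.com -> 10.0.0.2 (expiry=14+3=17). clock=14
Op 9: tick 1 -> clock=15.
Op 10: insert a.com -> 10.0.0.2 (expiry=15+3=18). clock=15
Op 11: tick 2 -> clock=17. purged={d.com}
Op 12: insert a.com -> 10.0.0.1 (expiry=17+4=21). clock=17
Final clock = 17
Final cache (unexpired): {a.com} -> size=1

Answer: clock=17 cache_size=1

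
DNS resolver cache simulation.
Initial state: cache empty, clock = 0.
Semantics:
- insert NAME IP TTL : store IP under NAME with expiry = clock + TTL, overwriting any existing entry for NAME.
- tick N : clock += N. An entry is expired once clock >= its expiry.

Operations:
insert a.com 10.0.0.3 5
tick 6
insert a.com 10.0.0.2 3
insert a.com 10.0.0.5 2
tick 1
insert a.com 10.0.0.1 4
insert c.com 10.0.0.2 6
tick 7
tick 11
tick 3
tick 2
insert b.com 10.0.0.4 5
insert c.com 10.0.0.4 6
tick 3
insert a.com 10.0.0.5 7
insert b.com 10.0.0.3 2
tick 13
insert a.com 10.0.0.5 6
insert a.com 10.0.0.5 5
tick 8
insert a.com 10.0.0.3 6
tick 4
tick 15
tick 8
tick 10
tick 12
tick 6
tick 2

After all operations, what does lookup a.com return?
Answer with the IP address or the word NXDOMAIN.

Answer: NXDOMAIN

Derivation:
Op 1: insert a.com -> 10.0.0.3 (expiry=0+5=5). clock=0
Op 2: tick 6 -> clock=6. purged={a.com}
Op 3: insert a.com -> 10.0.0.2 (expiry=6+3=9). clock=6
Op 4: insert a.com -> 10.0.0.5 (expiry=6+2=8). clock=6
Op 5: tick 1 -> clock=7.
Op 6: insert a.com -> 10.0.0.1 (expiry=7+4=11). clock=7
Op 7: insert c.com -> 10.0.0.2 (expiry=7+6=13). clock=7
Op 8: tick 7 -> clock=14. purged={a.com,c.com}
Op 9: tick 11 -> clock=25.
Op 10: tick 3 -> clock=28.
Op 11: tick 2 -> clock=30.
Op 12: insert b.com -> 10.0.0.4 (expiry=30+5=35). clock=30
Op 13: insert c.com -> 10.0.0.4 (expiry=30+6=36). clock=30
Op 14: tick 3 -> clock=33.
Op 15: insert a.com -> 10.0.0.5 (expiry=33+7=40). clock=33
Op 16: insert b.com -> 10.0.0.3 (expiry=33+2=35). clock=33
Op 17: tick 13 -> clock=46. purged={a.com,b.com,c.com}
Op 18: insert a.com -> 10.0.0.5 (expiry=46+6=52). clock=46
Op 19: insert a.com -> 10.0.0.5 (expiry=46+5=51). clock=46
Op 20: tick 8 -> clock=54. purged={a.com}
Op 21: insert a.com -> 10.0.0.3 (expiry=54+6=60). clock=54
Op 22: tick 4 -> clock=58.
Op 23: tick 15 -> clock=73. purged={a.com}
Op 24: tick 8 -> clock=81.
Op 25: tick 10 -> clock=91.
Op 26: tick 12 -> clock=103.
Op 27: tick 6 -> clock=109.
Op 28: tick 2 -> clock=111.
lookup a.com: not in cache (expired or never inserted)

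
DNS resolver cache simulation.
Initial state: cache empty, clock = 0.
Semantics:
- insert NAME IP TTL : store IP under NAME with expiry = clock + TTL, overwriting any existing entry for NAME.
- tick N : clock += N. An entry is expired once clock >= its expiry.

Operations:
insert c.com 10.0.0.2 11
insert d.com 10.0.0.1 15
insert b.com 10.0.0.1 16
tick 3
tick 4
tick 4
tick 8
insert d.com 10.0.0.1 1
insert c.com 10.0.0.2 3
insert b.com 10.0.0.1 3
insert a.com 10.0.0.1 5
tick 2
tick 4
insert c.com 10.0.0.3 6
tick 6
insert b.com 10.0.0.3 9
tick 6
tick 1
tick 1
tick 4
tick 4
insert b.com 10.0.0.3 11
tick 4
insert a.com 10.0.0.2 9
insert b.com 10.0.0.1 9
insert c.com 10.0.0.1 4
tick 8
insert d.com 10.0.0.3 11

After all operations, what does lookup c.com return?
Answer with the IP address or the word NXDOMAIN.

Answer: NXDOMAIN

Derivation:
Op 1: insert c.com -> 10.0.0.2 (expiry=0+11=11). clock=0
Op 2: insert d.com -> 10.0.0.1 (expiry=0+15=15). clock=0
Op 3: insert b.com -> 10.0.0.1 (expiry=0+16=16). clock=0
Op 4: tick 3 -> clock=3.
Op 5: tick 4 -> clock=7.
Op 6: tick 4 -> clock=11. purged={c.com}
Op 7: tick 8 -> clock=19. purged={b.com,d.com}
Op 8: insert d.com -> 10.0.0.1 (expiry=19+1=20). clock=19
Op 9: insert c.com -> 10.0.0.2 (expiry=19+3=22). clock=19
Op 10: insert b.com -> 10.0.0.1 (expiry=19+3=22). clock=19
Op 11: insert a.com -> 10.0.0.1 (expiry=19+5=24). clock=19
Op 12: tick 2 -> clock=21. purged={d.com}
Op 13: tick 4 -> clock=25. purged={a.com,b.com,c.com}
Op 14: insert c.com -> 10.0.0.3 (expiry=25+6=31). clock=25
Op 15: tick 6 -> clock=31. purged={c.com}
Op 16: insert b.com -> 10.0.0.3 (expiry=31+9=40). clock=31
Op 17: tick 6 -> clock=37.
Op 18: tick 1 -> clock=38.
Op 19: tick 1 -> clock=39.
Op 20: tick 4 -> clock=43. purged={b.com}
Op 21: tick 4 -> clock=47.
Op 22: insert b.com -> 10.0.0.3 (expiry=47+11=58). clock=47
Op 23: tick 4 -> clock=51.
Op 24: insert a.com -> 10.0.0.2 (expiry=51+9=60). clock=51
Op 25: insert b.com -> 10.0.0.1 (expiry=51+9=60). clock=51
Op 26: insert c.com -> 10.0.0.1 (expiry=51+4=55). clock=51
Op 27: tick 8 -> clock=59. purged={c.com}
Op 28: insert d.com -> 10.0.0.3 (expiry=59+11=70). clock=59
lookup c.com: not in cache (expired or never inserted)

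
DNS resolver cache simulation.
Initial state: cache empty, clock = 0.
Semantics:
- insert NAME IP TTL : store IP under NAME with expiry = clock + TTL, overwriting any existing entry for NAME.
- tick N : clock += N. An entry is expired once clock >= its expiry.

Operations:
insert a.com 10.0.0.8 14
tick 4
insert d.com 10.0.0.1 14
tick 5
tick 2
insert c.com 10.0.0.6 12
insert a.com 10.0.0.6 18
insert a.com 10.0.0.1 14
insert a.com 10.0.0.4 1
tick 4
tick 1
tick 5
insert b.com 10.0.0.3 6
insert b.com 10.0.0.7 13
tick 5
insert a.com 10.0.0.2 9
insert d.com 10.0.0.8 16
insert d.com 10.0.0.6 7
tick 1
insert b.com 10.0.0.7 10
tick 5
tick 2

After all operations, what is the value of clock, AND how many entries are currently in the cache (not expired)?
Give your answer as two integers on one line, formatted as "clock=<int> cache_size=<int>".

Answer: clock=34 cache_size=2

Derivation:
Op 1: insert a.com -> 10.0.0.8 (expiry=0+14=14). clock=0
Op 2: tick 4 -> clock=4.
Op 3: insert d.com -> 10.0.0.1 (expiry=4+14=18). clock=4
Op 4: tick 5 -> clock=9.
Op 5: tick 2 -> clock=11.
Op 6: insert c.com -> 10.0.0.6 (expiry=11+12=23). clock=11
Op 7: insert a.com -> 10.0.0.6 (expiry=11+18=29). clock=11
Op 8: insert a.com -> 10.0.0.1 (expiry=11+14=25). clock=11
Op 9: insert a.com -> 10.0.0.4 (expiry=11+1=12). clock=11
Op 10: tick 4 -> clock=15. purged={a.com}
Op 11: tick 1 -> clock=16.
Op 12: tick 5 -> clock=21. purged={d.com}
Op 13: insert b.com -> 10.0.0.3 (expiry=21+6=27). clock=21
Op 14: insert b.com -> 10.0.0.7 (expiry=21+13=34). clock=21
Op 15: tick 5 -> clock=26. purged={c.com}
Op 16: insert a.com -> 10.0.0.2 (expiry=26+9=35). clock=26
Op 17: insert d.com -> 10.0.0.8 (expiry=26+16=42). clock=26
Op 18: insert d.com -> 10.0.0.6 (expiry=26+7=33). clock=26
Op 19: tick 1 -> clock=27.
Op 20: insert b.com -> 10.0.0.7 (expiry=27+10=37). clock=27
Op 21: tick 5 -> clock=32.
Op 22: tick 2 -> clock=34. purged={d.com}
Final clock = 34
Final cache (unexpired): {a.com,b.com} -> size=2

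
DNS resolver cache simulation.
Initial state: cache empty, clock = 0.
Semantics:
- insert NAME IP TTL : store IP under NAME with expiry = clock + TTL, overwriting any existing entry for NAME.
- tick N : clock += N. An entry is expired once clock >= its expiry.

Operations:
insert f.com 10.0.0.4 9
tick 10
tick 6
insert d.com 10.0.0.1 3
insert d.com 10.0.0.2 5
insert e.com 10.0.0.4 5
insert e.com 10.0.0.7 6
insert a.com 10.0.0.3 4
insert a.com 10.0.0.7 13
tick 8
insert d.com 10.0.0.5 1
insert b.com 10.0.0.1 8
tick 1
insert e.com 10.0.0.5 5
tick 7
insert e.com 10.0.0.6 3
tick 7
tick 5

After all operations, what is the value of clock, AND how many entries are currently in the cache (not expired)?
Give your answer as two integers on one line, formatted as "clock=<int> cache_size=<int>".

Answer: clock=44 cache_size=0

Derivation:
Op 1: insert f.com -> 10.0.0.4 (expiry=0+9=9). clock=0
Op 2: tick 10 -> clock=10. purged={f.com}
Op 3: tick 6 -> clock=16.
Op 4: insert d.com -> 10.0.0.1 (expiry=16+3=19). clock=16
Op 5: insert d.com -> 10.0.0.2 (expiry=16+5=21). clock=16
Op 6: insert e.com -> 10.0.0.4 (expiry=16+5=21). clock=16
Op 7: insert e.com -> 10.0.0.7 (expiry=16+6=22). clock=16
Op 8: insert a.com -> 10.0.0.3 (expiry=16+4=20). clock=16
Op 9: insert a.com -> 10.0.0.7 (expiry=16+13=29). clock=16
Op 10: tick 8 -> clock=24. purged={d.com,e.com}
Op 11: insert d.com -> 10.0.0.5 (expiry=24+1=25). clock=24
Op 12: insert b.com -> 10.0.0.1 (expiry=24+8=32). clock=24
Op 13: tick 1 -> clock=25. purged={d.com}
Op 14: insert e.com -> 10.0.0.5 (expiry=25+5=30). clock=25
Op 15: tick 7 -> clock=32. purged={a.com,b.com,e.com}
Op 16: insert e.com -> 10.0.0.6 (expiry=32+3=35). clock=32
Op 17: tick 7 -> clock=39. purged={e.com}
Op 18: tick 5 -> clock=44.
Final clock = 44
Final cache (unexpired): {} -> size=0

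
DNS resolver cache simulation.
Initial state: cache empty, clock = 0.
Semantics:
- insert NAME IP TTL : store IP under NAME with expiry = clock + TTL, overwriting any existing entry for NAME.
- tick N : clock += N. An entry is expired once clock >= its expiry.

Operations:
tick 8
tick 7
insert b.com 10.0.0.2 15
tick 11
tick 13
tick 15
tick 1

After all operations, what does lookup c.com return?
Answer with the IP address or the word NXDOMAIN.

Answer: NXDOMAIN

Derivation:
Op 1: tick 8 -> clock=8.
Op 2: tick 7 -> clock=15.
Op 3: insert b.com -> 10.0.0.2 (expiry=15+15=30). clock=15
Op 4: tick 11 -> clock=26.
Op 5: tick 13 -> clock=39. purged={b.com}
Op 6: tick 15 -> clock=54.
Op 7: tick 1 -> clock=55.
lookup c.com: not in cache (expired or never inserted)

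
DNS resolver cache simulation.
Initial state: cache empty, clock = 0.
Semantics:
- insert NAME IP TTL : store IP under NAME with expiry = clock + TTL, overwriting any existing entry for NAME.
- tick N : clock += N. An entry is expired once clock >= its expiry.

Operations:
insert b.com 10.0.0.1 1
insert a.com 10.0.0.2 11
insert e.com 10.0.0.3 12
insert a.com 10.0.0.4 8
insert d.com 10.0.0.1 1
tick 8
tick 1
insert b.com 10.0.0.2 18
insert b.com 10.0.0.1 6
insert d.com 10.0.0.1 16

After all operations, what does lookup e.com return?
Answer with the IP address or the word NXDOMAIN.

Op 1: insert b.com -> 10.0.0.1 (expiry=0+1=1). clock=0
Op 2: insert a.com -> 10.0.0.2 (expiry=0+11=11). clock=0
Op 3: insert e.com -> 10.0.0.3 (expiry=0+12=12). clock=0
Op 4: insert a.com -> 10.0.0.4 (expiry=0+8=8). clock=0
Op 5: insert d.com -> 10.0.0.1 (expiry=0+1=1). clock=0
Op 6: tick 8 -> clock=8. purged={a.com,b.com,d.com}
Op 7: tick 1 -> clock=9.
Op 8: insert b.com -> 10.0.0.2 (expiry=9+18=27). clock=9
Op 9: insert b.com -> 10.0.0.1 (expiry=9+6=15). clock=9
Op 10: insert d.com -> 10.0.0.1 (expiry=9+16=25). clock=9
lookup e.com: present, ip=10.0.0.3 expiry=12 > clock=9

Answer: 10.0.0.3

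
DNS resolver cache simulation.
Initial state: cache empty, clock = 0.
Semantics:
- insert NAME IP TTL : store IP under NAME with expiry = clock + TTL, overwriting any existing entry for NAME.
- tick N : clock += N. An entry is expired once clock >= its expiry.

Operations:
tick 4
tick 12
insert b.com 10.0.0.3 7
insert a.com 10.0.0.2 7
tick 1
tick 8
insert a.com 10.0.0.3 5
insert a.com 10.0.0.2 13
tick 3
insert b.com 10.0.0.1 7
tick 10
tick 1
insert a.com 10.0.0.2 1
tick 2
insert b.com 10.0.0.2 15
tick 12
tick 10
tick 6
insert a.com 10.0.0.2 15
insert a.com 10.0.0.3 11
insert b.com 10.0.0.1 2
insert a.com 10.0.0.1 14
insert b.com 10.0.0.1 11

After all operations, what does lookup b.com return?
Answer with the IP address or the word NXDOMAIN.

Answer: 10.0.0.1

Derivation:
Op 1: tick 4 -> clock=4.
Op 2: tick 12 -> clock=16.
Op 3: insert b.com -> 10.0.0.3 (expiry=16+7=23). clock=16
Op 4: insert a.com -> 10.0.0.2 (expiry=16+7=23). clock=16
Op 5: tick 1 -> clock=17.
Op 6: tick 8 -> clock=25. purged={a.com,b.com}
Op 7: insert a.com -> 10.0.0.3 (expiry=25+5=30). clock=25
Op 8: insert a.com -> 10.0.0.2 (expiry=25+13=38). clock=25
Op 9: tick 3 -> clock=28.
Op 10: insert b.com -> 10.0.0.1 (expiry=28+7=35). clock=28
Op 11: tick 10 -> clock=38. purged={a.com,b.com}
Op 12: tick 1 -> clock=39.
Op 13: insert a.com -> 10.0.0.2 (expiry=39+1=40). clock=39
Op 14: tick 2 -> clock=41. purged={a.com}
Op 15: insert b.com -> 10.0.0.2 (expiry=41+15=56). clock=41
Op 16: tick 12 -> clock=53.
Op 17: tick 10 -> clock=63. purged={b.com}
Op 18: tick 6 -> clock=69.
Op 19: insert a.com -> 10.0.0.2 (expiry=69+15=84). clock=69
Op 20: insert a.com -> 10.0.0.3 (expiry=69+11=80). clock=69
Op 21: insert b.com -> 10.0.0.1 (expiry=69+2=71). clock=69
Op 22: insert a.com -> 10.0.0.1 (expiry=69+14=83). clock=69
Op 23: insert b.com -> 10.0.0.1 (expiry=69+11=80). clock=69
lookup b.com: present, ip=10.0.0.1 expiry=80 > clock=69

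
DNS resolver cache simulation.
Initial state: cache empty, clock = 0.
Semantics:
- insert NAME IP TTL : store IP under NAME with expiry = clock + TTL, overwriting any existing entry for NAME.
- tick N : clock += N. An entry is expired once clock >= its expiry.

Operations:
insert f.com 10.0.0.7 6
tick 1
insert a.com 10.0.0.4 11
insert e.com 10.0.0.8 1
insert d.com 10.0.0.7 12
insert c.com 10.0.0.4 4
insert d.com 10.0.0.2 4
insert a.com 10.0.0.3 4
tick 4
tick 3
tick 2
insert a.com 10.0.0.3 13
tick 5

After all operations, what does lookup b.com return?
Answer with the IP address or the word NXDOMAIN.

Answer: NXDOMAIN

Derivation:
Op 1: insert f.com -> 10.0.0.7 (expiry=0+6=6). clock=0
Op 2: tick 1 -> clock=1.
Op 3: insert a.com -> 10.0.0.4 (expiry=1+11=12). clock=1
Op 4: insert e.com -> 10.0.0.8 (expiry=1+1=2). clock=1
Op 5: insert d.com -> 10.0.0.7 (expiry=1+12=13). clock=1
Op 6: insert c.com -> 10.0.0.4 (expiry=1+4=5). clock=1
Op 7: insert d.com -> 10.0.0.2 (expiry=1+4=5). clock=1
Op 8: insert a.com -> 10.0.0.3 (expiry=1+4=5). clock=1
Op 9: tick 4 -> clock=5. purged={a.com,c.com,d.com,e.com}
Op 10: tick 3 -> clock=8. purged={f.com}
Op 11: tick 2 -> clock=10.
Op 12: insert a.com -> 10.0.0.3 (expiry=10+13=23). clock=10
Op 13: tick 5 -> clock=15.
lookup b.com: not in cache (expired or never inserted)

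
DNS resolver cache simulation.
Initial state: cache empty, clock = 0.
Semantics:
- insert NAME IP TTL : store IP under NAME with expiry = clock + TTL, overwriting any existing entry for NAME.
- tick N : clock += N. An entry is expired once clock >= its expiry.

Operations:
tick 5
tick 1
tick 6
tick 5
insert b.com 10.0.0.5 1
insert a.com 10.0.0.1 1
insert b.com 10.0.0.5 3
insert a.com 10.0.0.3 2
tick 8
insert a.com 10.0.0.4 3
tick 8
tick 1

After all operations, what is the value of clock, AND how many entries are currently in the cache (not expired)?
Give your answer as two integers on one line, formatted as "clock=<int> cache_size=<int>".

Op 1: tick 5 -> clock=5.
Op 2: tick 1 -> clock=6.
Op 3: tick 6 -> clock=12.
Op 4: tick 5 -> clock=17.
Op 5: insert b.com -> 10.0.0.5 (expiry=17+1=18). clock=17
Op 6: insert a.com -> 10.0.0.1 (expiry=17+1=18). clock=17
Op 7: insert b.com -> 10.0.0.5 (expiry=17+3=20). clock=17
Op 8: insert a.com -> 10.0.0.3 (expiry=17+2=19). clock=17
Op 9: tick 8 -> clock=25. purged={a.com,b.com}
Op 10: insert a.com -> 10.0.0.4 (expiry=25+3=28). clock=25
Op 11: tick 8 -> clock=33. purged={a.com}
Op 12: tick 1 -> clock=34.
Final clock = 34
Final cache (unexpired): {} -> size=0

Answer: clock=34 cache_size=0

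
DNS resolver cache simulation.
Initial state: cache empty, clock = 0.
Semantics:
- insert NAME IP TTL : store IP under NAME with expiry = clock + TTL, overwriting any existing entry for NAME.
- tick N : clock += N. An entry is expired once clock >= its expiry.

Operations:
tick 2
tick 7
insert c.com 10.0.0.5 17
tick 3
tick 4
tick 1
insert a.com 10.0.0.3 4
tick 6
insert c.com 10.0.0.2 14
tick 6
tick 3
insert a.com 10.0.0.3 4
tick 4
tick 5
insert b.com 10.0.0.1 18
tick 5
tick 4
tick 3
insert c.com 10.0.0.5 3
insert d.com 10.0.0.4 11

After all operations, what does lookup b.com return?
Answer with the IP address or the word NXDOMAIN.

Answer: 10.0.0.1

Derivation:
Op 1: tick 2 -> clock=2.
Op 2: tick 7 -> clock=9.
Op 3: insert c.com -> 10.0.0.5 (expiry=9+17=26). clock=9
Op 4: tick 3 -> clock=12.
Op 5: tick 4 -> clock=16.
Op 6: tick 1 -> clock=17.
Op 7: insert a.com -> 10.0.0.3 (expiry=17+4=21). clock=17
Op 8: tick 6 -> clock=23. purged={a.com}
Op 9: insert c.com -> 10.0.0.2 (expiry=23+14=37). clock=23
Op 10: tick 6 -> clock=29.
Op 11: tick 3 -> clock=32.
Op 12: insert a.com -> 10.0.0.3 (expiry=32+4=36). clock=32
Op 13: tick 4 -> clock=36. purged={a.com}
Op 14: tick 5 -> clock=41. purged={c.com}
Op 15: insert b.com -> 10.0.0.1 (expiry=41+18=59). clock=41
Op 16: tick 5 -> clock=46.
Op 17: tick 4 -> clock=50.
Op 18: tick 3 -> clock=53.
Op 19: insert c.com -> 10.0.0.5 (expiry=53+3=56). clock=53
Op 20: insert d.com -> 10.0.0.4 (expiry=53+11=64). clock=53
lookup b.com: present, ip=10.0.0.1 expiry=59 > clock=53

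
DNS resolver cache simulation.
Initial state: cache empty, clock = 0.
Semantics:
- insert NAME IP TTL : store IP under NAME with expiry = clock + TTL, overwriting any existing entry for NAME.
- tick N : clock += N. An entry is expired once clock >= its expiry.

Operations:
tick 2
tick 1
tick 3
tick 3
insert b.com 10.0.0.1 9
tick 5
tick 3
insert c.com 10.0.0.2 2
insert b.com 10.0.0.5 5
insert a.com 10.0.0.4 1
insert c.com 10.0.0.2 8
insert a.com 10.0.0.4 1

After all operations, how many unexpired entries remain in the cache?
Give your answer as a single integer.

Op 1: tick 2 -> clock=2.
Op 2: tick 1 -> clock=3.
Op 3: tick 3 -> clock=6.
Op 4: tick 3 -> clock=9.
Op 5: insert b.com -> 10.0.0.1 (expiry=9+9=18). clock=9
Op 6: tick 5 -> clock=14.
Op 7: tick 3 -> clock=17.
Op 8: insert c.com -> 10.0.0.2 (expiry=17+2=19). clock=17
Op 9: insert b.com -> 10.0.0.5 (expiry=17+5=22). clock=17
Op 10: insert a.com -> 10.0.0.4 (expiry=17+1=18). clock=17
Op 11: insert c.com -> 10.0.0.2 (expiry=17+8=25). clock=17
Op 12: insert a.com -> 10.0.0.4 (expiry=17+1=18). clock=17
Final cache (unexpired): {a.com,b.com,c.com} -> size=3

Answer: 3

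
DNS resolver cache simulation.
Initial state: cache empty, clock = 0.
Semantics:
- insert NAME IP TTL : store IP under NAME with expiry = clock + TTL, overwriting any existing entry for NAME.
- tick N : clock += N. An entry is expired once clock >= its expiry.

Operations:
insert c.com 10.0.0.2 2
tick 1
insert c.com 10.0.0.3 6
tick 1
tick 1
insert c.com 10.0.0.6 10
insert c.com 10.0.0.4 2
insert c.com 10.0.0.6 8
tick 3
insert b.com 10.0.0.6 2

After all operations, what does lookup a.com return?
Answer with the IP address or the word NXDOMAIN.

Answer: NXDOMAIN

Derivation:
Op 1: insert c.com -> 10.0.0.2 (expiry=0+2=2). clock=0
Op 2: tick 1 -> clock=1.
Op 3: insert c.com -> 10.0.0.3 (expiry=1+6=7). clock=1
Op 4: tick 1 -> clock=2.
Op 5: tick 1 -> clock=3.
Op 6: insert c.com -> 10.0.0.6 (expiry=3+10=13). clock=3
Op 7: insert c.com -> 10.0.0.4 (expiry=3+2=5). clock=3
Op 8: insert c.com -> 10.0.0.6 (expiry=3+8=11). clock=3
Op 9: tick 3 -> clock=6.
Op 10: insert b.com -> 10.0.0.6 (expiry=6+2=8). clock=6
lookup a.com: not in cache (expired or never inserted)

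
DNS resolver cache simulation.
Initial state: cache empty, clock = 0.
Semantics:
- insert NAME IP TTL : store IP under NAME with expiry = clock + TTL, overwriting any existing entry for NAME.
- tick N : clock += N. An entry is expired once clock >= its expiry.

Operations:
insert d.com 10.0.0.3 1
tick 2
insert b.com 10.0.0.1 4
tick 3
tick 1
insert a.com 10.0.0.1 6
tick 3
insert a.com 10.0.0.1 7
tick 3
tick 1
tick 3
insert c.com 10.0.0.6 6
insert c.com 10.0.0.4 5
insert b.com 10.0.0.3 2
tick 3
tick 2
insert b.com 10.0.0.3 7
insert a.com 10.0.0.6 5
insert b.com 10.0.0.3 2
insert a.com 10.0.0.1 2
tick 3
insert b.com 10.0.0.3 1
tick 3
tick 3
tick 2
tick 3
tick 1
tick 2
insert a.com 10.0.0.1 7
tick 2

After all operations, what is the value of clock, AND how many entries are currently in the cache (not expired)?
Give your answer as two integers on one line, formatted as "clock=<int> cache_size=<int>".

Answer: clock=40 cache_size=1

Derivation:
Op 1: insert d.com -> 10.0.0.3 (expiry=0+1=1). clock=0
Op 2: tick 2 -> clock=2. purged={d.com}
Op 3: insert b.com -> 10.0.0.1 (expiry=2+4=6). clock=2
Op 4: tick 3 -> clock=5.
Op 5: tick 1 -> clock=6. purged={b.com}
Op 6: insert a.com -> 10.0.0.1 (expiry=6+6=12). clock=6
Op 7: tick 3 -> clock=9.
Op 8: insert a.com -> 10.0.0.1 (expiry=9+7=16). clock=9
Op 9: tick 3 -> clock=12.
Op 10: tick 1 -> clock=13.
Op 11: tick 3 -> clock=16. purged={a.com}
Op 12: insert c.com -> 10.0.0.6 (expiry=16+6=22). clock=16
Op 13: insert c.com -> 10.0.0.4 (expiry=16+5=21). clock=16
Op 14: insert b.com -> 10.0.0.3 (expiry=16+2=18). clock=16
Op 15: tick 3 -> clock=19. purged={b.com}
Op 16: tick 2 -> clock=21. purged={c.com}
Op 17: insert b.com -> 10.0.0.3 (expiry=21+7=28). clock=21
Op 18: insert a.com -> 10.0.0.6 (expiry=21+5=26). clock=21
Op 19: insert b.com -> 10.0.0.3 (expiry=21+2=23). clock=21
Op 20: insert a.com -> 10.0.0.1 (expiry=21+2=23). clock=21
Op 21: tick 3 -> clock=24. purged={a.com,b.com}
Op 22: insert b.com -> 10.0.0.3 (expiry=24+1=25). clock=24
Op 23: tick 3 -> clock=27. purged={b.com}
Op 24: tick 3 -> clock=30.
Op 25: tick 2 -> clock=32.
Op 26: tick 3 -> clock=35.
Op 27: tick 1 -> clock=36.
Op 28: tick 2 -> clock=38.
Op 29: insert a.com -> 10.0.0.1 (expiry=38+7=45). clock=38
Op 30: tick 2 -> clock=40.
Final clock = 40
Final cache (unexpired): {a.com} -> size=1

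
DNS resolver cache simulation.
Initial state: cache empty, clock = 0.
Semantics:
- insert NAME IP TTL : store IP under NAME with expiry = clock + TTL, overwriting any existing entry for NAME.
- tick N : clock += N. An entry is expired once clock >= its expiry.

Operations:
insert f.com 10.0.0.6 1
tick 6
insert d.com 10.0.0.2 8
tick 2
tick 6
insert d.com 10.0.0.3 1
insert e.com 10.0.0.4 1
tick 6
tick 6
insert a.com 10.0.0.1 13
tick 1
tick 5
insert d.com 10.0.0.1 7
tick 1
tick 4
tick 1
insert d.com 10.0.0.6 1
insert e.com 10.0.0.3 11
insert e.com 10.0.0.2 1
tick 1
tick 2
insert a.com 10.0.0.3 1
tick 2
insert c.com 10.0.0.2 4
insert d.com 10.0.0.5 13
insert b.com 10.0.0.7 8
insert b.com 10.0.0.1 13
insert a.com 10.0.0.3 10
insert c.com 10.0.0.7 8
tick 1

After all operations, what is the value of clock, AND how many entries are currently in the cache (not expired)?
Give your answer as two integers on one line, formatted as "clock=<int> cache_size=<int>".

Answer: clock=44 cache_size=4

Derivation:
Op 1: insert f.com -> 10.0.0.6 (expiry=0+1=1). clock=0
Op 2: tick 6 -> clock=6. purged={f.com}
Op 3: insert d.com -> 10.0.0.2 (expiry=6+8=14). clock=6
Op 4: tick 2 -> clock=8.
Op 5: tick 6 -> clock=14. purged={d.com}
Op 6: insert d.com -> 10.0.0.3 (expiry=14+1=15). clock=14
Op 7: insert e.com -> 10.0.0.4 (expiry=14+1=15). clock=14
Op 8: tick 6 -> clock=20. purged={d.com,e.com}
Op 9: tick 6 -> clock=26.
Op 10: insert a.com -> 10.0.0.1 (expiry=26+13=39). clock=26
Op 11: tick 1 -> clock=27.
Op 12: tick 5 -> clock=32.
Op 13: insert d.com -> 10.0.0.1 (expiry=32+7=39). clock=32
Op 14: tick 1 -> clock=33.
Op 15: tick 4 -> clock=37.
Op 16: tick 1 -> clock=38.
Op 17: insert d.com -> 10.0.0.6 (expiry=38+1=39). clock=38
Op 18: insert e.com -> 10.0.0.3 (expiry=38+11=49). clock=38
Op 19: insert e.com -> 10.0.0.2 (expiry=38+1=39). clock=38
Op 20: tick 1 -> clock=39. purged={a.com,d.com,e.com}
Op 21: tick 2 -> clock=41.
Op 22: insert a.com -> 10.0.0.3 (expiry=41+1=42). clock=41
Op 23: tick 2 -> clock=43. purged={a.com}
Op 24: insert c.com -> 10.0.0.2 (expiry=43+4=47). clock=43
Op 25: insert d.com -> 10.0.0.5 (expiry=43+13=56). clock=43
Op 26: insert b.com -> 10.0.0.7 (expiry=43+8=51). clock=43
Op 27: insert b.com -> 10.0.0.1 (expiry=43+13=56). clock=43
Op 28: insert a.com -> 10.0.0.3 (expiry=43+10=53). clock=43
Op 29: insert c.com -> 10.0.0.7 (expiry=43+8=51). clock=43
Op 30: tick 1 -> clock=44.
Final clock = 44
Final cache (unexpired): {a.com,b.com,c.com,d.com} -> size=4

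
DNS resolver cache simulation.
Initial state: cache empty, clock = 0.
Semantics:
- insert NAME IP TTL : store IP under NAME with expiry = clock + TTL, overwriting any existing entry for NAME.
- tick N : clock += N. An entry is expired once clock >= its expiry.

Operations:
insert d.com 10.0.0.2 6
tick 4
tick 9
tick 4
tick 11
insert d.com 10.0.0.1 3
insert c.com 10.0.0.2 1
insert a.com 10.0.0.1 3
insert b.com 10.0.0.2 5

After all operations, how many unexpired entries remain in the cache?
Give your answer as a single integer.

Answer: 4

Derivation:
Op 1: insert d.com -> 10.0.0.2 (expiry=0+6=6). clock=0
Op 2: tick 4 -> clock=4.
Op 3: tick 9 -> clock=13. purged={d.com}
Op 4: tick 4 -> clock=17.
Op 5: tick 11 -> clock=28.
Op 6: insert d.com -> 10.0.0.1 (expiry=28+3=31). clock=28
Op 7: insert c.com -> 10.0.0.2 (expiry=28+1=29). clock=28
Op 8: insert a.com -> 10.0.0.1 (expiry=28+3=31). clock=28
Op 9: insert b.com -> 10.0.0.2 (expiry=28+5=33). clock=28
Final cache (unexpired): {a.com,b.com,c.com,d.com} -> size=4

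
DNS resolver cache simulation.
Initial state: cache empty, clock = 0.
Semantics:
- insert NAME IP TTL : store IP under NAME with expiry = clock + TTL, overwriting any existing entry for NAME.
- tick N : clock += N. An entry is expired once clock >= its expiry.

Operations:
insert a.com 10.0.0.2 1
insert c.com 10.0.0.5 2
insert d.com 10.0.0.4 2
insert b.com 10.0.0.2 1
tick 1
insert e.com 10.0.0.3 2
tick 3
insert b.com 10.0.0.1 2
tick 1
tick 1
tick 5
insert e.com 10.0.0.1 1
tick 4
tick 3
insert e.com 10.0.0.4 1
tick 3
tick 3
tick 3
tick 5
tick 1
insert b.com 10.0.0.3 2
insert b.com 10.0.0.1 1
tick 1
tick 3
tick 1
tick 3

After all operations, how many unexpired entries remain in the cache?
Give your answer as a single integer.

Op 1: insert a.com -> 10.0.0.2 (expiry=0+1=1). clock=0
Op 2: insert c.com -> 10.0.0.5 (expiry=0+2=2). clock=0
Op 3: insert d.com -> 10.0.0.4 (expiry=0+2=2). clock=0
Op 4: insert b.com -> 10.0.0.2 (expiry=0+1=1). clock=0
Op 5: tick 1 -> clock=1. purged={a.com,b.com}
Op 6: insert e.com -> 10.0.0.3 (expiry=1+2=3). clock=1
Op 7: tick 3 -> clock=4. purged={c.com,d.com,e.com}
Op 8: insert b.com -> 10.0.0.1 (expiry=4+2=6). clock=4
Op 9: tick 1 -> clock=5.
Op 10: tick 1 -> clock=6. purged={b.com}
Op 11: tick 5 -> clock=11.
Op 12: insert e.com -> 10.0.0.1 (expiry=11+1=12). clock=11
Op 13: tick 4 -> clock=15. purged={e.com}
Op 14: tick 3 -> clock=18.
Op 15: insert e.com -> 10.0.0.4 (expiry=18+1=19). clock=18
Op 16: tick 3 -> clock=21. purged={e.com}
Op 17: tick 3 -> clock=24.
Op 18: tick 3 -> clock=27.
Op 19: tick 5 -> clock=32.
Op 20: tick 1 -> clock=33.
Op 21: insert b.com -> 10.0.0.3 (expiry=33+2=35). clock=33
Op 22: insert b.com -> 10.0.0.1 (expiry=33+1=34). clock=33
Op 23: tick 1 -> clock=34. purged={b.com}
Op 24: tick 3 -> clock=37.
Op 25: tick 1 -> clock=38.
Op 26: tick 3 -> clock=41.
Final cache (unexpired): {} -> size=0

Answer: 0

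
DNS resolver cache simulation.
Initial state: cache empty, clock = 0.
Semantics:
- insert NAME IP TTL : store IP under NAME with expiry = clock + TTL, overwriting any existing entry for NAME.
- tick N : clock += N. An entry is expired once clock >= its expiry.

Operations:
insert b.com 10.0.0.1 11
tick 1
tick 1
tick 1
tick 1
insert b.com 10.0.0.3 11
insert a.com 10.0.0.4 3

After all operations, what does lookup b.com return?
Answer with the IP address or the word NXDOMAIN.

Op 1: insert b.com -> 10.0.0.1 (expiry=0+11=11). clock=0
Op 2: tick 1 -> clock=1.
Op 3: tick 1 -> clock=2.
Op 4: tick 1 -> clock=3.
Op 5: tick 1 -> clock=4.
Op 6: insert b.com -> 10.0.0.3 (expiry=4+11=15). clock=4
Op 7: insert a.com -> 10.0.0.4 (expiry=4+3=7). clock=4
lookup b.com: present, ip=10.0.0.3 expiry=15 > clock=4

Answer: 10.0.0.3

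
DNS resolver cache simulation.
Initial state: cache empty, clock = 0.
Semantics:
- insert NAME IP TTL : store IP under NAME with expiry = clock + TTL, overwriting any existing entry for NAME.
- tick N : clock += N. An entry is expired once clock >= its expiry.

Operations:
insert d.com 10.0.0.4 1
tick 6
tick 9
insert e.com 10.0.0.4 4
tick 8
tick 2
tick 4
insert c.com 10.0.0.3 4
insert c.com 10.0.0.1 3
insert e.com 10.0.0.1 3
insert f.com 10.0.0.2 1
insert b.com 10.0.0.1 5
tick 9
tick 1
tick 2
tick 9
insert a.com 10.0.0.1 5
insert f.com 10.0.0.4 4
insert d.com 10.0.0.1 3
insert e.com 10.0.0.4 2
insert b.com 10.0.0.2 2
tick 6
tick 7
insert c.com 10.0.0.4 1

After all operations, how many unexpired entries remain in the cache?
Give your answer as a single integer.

Op 1: insert d.com -> 10.0.0.4 (expiry=0+1=1). clock=0
Op 2: tick 6 -> clock=6. purged={d.com}
Op 3: tick 9 -> clock=15.
Op 4: insert e.com -> 10.0.0.4 (expiry=15+4=19). clock=15
Op 5: tick 8 -> clock=23. purged={e.com}
Op 6: tick 2 -> clock=25.
Op 7: tick 4 -> clock=29.
Op 8: insert c.com -> 10.0.0.3 (expiry=29+4=33). clock=29
Op 9: insert c.com -> 10.0.0.1 (expiry=29+3=32). clock=29
Op 10: insert e.com -> 10.0.0.1 (expiry=29+3=32). clock=29
Op 11: insert f.com -> 10.0.0.2 (expiry=29+1=30). clock=29
Op 12: insert b.com -> 10.0.0.1 (expiry=29+5=34). clock=29
Op 13: tick 9 -> clock=38. purged={b.com,c.com,e.com,f.com}
Op 14: tick 1 -> clock=39.
Op 15: tick 2 -> clock=41.
Op 16: tick 9 -> clock=50.
Op 17: insert a.com -> 10.0.0.1 (expiry=50+5=55). clock=50
Op 18: insert f.com -> 10.0.0.4 (expiry=50+4=54). clock=50
Op 19: insert d.com -> 10.0.0.1 (expiry=50+3=53). clock=50
Op 20: insert e.com -> 10.0.0.4 (expiry=50+2=52). clock=50
Op 21: insert b.com -> 10.0.0.2 (expiry=50+2=52). clock=50
Op 22: tick 6 -> clock=56. purged={a.com,b.com,d.com,e.com,f.com}
Op 23: tick 7 -> clock=63.
Op 24: insert c.com -> 10.0.0.4 (expiry=63+1=64). clock=63
Final cache (unexpired): {c.com} -> size=1

Answer: 1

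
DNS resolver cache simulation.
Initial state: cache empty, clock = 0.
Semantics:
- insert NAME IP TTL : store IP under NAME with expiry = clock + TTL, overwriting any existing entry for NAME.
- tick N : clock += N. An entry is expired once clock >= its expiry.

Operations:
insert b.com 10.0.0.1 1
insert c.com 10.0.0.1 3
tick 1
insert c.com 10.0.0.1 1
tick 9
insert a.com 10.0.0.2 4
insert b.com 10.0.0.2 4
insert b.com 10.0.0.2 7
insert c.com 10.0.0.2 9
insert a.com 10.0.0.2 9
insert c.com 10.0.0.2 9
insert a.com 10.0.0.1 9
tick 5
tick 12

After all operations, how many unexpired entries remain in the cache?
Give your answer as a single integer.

Answer: 0

Derivation:
Op 1: insert b.com -> 10.0.0.1 (expiry=0+1=1). clock=0
Op 2: insert c.com -> 10.0.0.1 (expiry=0+3=3). clock=0
Op 3: tick 1 -> clock=1. purged={b.com}
Op 4: insert c.com -> 10.0.0.1 (expiry=1+1=2). clock=1
Op 5: tick 9 -> clock=10. purged={c.com}
Op 6: insert a.com -> 10.0.0.2 (expiry=10+4=14). clock=10
Op 7: insert b.com -> 10.0.0.2 (expiry=10+4=14). clock=10
Op 8: insert b.com -> 10.0.0.2 (expiry=10+7=17). clock=10
Op 9: insert c.com -> 10.0.0.2 (expiry=10+9=19). clock=10
Op 10: insert a.com -> 10.0.0.2 (expiry=10+9=19). clock=10
Op 11: insert c.com -> 10.0.0.2 (expiry=10+9=19). clock=10
Op 12: insert a.com -> 10.0.0.1 (expiry=10+9=19). clock=10
Op 13: tick 5 -> clock=15.
Op 14: tick 12 -> clock=27. purged={a.com,b.com,c.com}
Final cache (unexpired): {} -> size=0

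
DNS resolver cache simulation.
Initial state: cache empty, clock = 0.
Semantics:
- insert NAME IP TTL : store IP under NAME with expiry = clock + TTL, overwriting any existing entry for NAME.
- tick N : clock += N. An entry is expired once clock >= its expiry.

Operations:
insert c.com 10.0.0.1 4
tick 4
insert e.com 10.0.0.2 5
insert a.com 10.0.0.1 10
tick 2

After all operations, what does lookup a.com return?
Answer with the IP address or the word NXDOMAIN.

Op 1: insert c.com -> 10.0.0.1 (expiry=0+4=4). clock=0
Op 2: tick 4 -> clock=4. purged={c.com}
Op 3: insert e.com -> 10.0.0.2 (expiry=4+5=9). clock=4
Op 4: insert a.com -> 10.0.0.1 (expiry=4+10=14). clock=4
Op 5: tick 2 -> clock=6.
lookup a.com: present, ip=10.0.0.1 expiry=14 > clock=6

Answer: 10.0.0.1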